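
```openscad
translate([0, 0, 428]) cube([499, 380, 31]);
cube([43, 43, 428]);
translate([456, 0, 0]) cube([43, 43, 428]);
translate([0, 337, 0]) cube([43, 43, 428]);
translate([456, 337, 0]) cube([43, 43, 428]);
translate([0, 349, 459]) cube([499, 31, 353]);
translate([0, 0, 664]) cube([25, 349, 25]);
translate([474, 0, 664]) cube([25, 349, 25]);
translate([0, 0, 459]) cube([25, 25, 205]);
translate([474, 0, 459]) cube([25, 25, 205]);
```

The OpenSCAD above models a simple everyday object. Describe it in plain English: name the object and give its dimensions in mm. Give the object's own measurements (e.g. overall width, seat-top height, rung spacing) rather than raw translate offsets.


A chair. The seat is a 499×380×31 mm slab with its top at z = 459 mm, on four 43×43 mm corner legs (flush with the seat edges, standing on z = 0). A flat backrest 31 mm thick, 353 mm tall, spans the full seat width and rises from the seat top along its +y edge, rear face flush with the rear of the seat. Two armrests of 25×25 mm section run along each side from the seat's front edge to the front of the backrest, top faces 230 mm above the seat top and outer faces flush with the seat's x-edges; a 25×25 mm post under the front of each armrest stands on the seat at the front corner.


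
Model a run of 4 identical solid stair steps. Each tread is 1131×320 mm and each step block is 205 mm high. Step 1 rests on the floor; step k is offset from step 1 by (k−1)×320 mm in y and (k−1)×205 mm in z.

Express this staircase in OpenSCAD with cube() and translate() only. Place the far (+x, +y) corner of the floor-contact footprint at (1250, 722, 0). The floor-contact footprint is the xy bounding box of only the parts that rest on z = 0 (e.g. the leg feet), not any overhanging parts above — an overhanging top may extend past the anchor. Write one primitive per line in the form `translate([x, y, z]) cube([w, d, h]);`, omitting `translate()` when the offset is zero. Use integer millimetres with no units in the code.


translate([119, 402, 0]) cube([1131, 320, 205]);
translate([119, 722, 205]) cube([1131, 320, 205]);
translate([119, 1042, 410]) cube([1131, 320, 205]);
translate([119, 1362, 615]) cube([1131, 320, 205]);


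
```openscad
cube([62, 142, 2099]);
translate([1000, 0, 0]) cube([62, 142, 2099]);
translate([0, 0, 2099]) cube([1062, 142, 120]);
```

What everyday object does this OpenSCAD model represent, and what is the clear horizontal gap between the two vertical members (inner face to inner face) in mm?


A door frame. The clear opening width is 938 mm.

Two 2099 mm tall posts with a header on top — a door frame. The left jamb is 62 mm wide at x = 0; the right jamb starts at x = 1000. The clear opening is 1000 − 62 = 938 mm.


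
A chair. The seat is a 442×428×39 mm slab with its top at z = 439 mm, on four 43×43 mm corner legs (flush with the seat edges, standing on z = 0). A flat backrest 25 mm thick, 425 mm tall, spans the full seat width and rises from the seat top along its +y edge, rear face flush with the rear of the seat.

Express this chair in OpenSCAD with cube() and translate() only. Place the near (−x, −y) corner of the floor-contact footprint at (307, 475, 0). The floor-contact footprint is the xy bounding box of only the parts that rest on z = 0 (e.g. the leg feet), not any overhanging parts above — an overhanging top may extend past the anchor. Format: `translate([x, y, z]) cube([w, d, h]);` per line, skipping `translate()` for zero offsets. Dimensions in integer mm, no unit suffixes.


translate([307, 475, 400]) cube([442, 428, 39]);
translate([307, 475, 0]) cube([43, 43, 400]);
translate([706, 475, 0]) cube([43, 43, 400]);
translate([307, 860, 0]) cube([43, 43, 400]);
translate([706, 860, 0]) cube([43, 43, 400]);
translate([307, 878, 439]) cube([442, 25, 425]);


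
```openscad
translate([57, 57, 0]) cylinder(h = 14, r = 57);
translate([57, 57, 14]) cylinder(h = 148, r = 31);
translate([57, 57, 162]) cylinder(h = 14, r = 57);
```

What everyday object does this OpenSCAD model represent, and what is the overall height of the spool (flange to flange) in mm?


A spool. The overall height is 176 mm.

Three coaxial cylinders, large–small–large — a spool. Two 14 mm flanges and a 148 mm core give 14 + 148 + 14 = 176 mm.


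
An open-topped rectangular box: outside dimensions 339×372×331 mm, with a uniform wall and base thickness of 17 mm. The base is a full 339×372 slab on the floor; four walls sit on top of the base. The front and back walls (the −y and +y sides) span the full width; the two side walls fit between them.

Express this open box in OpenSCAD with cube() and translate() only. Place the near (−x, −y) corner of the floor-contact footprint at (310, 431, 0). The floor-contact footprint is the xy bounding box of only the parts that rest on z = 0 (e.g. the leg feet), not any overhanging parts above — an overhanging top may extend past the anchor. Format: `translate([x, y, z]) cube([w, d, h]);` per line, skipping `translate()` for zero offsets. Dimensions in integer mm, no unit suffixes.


translate([310, 431, 0]) cube([339, 372, 17]);
translate([310, 431, 17]) cube([339, 17, 314]);
translate([310, 786, 17]) cube([339, 17, 314]);
translate([310, 448, 17]) cube([17, 338, 314]);
translate([632, 448, 17]) cube([17, 338, 314]);


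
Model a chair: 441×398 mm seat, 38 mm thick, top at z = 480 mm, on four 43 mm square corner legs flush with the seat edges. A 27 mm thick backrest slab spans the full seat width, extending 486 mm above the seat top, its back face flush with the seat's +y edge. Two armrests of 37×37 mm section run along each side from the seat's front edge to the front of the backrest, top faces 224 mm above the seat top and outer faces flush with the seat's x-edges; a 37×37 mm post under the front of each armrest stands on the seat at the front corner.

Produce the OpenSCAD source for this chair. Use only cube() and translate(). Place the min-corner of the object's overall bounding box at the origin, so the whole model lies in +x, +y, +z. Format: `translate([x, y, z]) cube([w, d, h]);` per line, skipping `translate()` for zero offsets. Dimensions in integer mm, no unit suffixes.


translate([0, 0, 442]) cube([441, 398, 38]);
cube([43, 43, 442]);
translate([398, 0, 0]) cube([43, 43, 442]);
translate([0, 355, 0]) cube([43, 43, 442]);
translate([398, 355, 0]) cube([43, 43, 442]);
translate([0, 371, 480]) cube([441, 27, 486]);
translate([0, 0, 667]) cube([37, 371, 37]);
translate([404, 0, 667]) cube([37, 371, 37]);
translate([0, 0, 480]) cube([37, 37, 187]);
translate([404, 0, 480]) cube([37, 37, 187]);


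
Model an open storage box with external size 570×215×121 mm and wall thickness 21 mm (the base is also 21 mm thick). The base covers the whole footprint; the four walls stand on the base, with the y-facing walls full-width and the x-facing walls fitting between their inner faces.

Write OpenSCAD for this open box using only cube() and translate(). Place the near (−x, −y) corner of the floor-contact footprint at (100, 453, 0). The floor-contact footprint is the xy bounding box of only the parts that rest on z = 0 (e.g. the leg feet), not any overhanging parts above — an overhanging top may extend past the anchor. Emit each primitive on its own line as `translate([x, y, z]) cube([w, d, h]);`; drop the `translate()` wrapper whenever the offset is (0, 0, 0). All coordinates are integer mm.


translate([100, 453, 0]) cube([570, 215, 21]);
translate([100, 453, 21]) cube([570, 21, 100]);
translate([100, 647, 21]) cube([570, 21, 100]);
translate([100, 474, 21]) cube([21, 173, 100]);
translate([649, 474, 21]) cube([21, 173, 100]);


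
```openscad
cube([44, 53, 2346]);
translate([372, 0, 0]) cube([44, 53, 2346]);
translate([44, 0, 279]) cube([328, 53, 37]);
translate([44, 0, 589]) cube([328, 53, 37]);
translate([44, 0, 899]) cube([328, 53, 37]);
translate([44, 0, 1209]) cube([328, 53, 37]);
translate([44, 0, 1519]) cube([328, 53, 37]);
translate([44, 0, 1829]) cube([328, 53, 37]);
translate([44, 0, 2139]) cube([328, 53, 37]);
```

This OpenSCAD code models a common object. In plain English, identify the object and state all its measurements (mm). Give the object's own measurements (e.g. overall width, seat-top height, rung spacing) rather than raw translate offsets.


A straight ladder. Two 44×53 mm vertical rails, 2346 mm tall, stand 416 mm apart (outside-to-outside) with their front faces coplanar on the −y side. 7 rungs, each 53 mm deep and 37 mm tall, span between the inner faces of the rails, front faces flush with the rails. The lowest rung's underside is at z = 279 mm and rungs are spaced 310 mm apart (underside to underside).


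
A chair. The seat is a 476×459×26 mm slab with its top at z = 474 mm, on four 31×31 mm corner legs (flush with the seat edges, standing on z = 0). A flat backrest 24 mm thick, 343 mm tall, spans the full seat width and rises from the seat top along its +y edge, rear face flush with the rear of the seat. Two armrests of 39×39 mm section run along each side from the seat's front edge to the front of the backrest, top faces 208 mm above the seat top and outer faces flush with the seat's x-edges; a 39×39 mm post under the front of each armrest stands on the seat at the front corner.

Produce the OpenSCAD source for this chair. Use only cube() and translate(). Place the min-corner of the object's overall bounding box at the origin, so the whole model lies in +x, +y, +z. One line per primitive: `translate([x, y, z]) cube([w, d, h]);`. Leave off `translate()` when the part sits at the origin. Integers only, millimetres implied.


translate([0, 0, 448]) cube([476, 459, 26]);
cube([31, 31, 448]);
translate([445, 0, 0]) cube([31, 31, 448]);
translate([0, 428, 0]) cube([31, 31, 448]);
translate([445, 428, 0]) cube([31, 31, 448]);
translate([0, 435, 474]) cube([476, 24, 343]);
translate([0, 0, 643]) cube([39, 435, 39]);
translate([437, 0, 643]) cube([39, 435, 39]);
translate([0, 0, 474]) cube([39, 39, 169]);
translate([437, 0, 474]) cube([39, 39, 169]);


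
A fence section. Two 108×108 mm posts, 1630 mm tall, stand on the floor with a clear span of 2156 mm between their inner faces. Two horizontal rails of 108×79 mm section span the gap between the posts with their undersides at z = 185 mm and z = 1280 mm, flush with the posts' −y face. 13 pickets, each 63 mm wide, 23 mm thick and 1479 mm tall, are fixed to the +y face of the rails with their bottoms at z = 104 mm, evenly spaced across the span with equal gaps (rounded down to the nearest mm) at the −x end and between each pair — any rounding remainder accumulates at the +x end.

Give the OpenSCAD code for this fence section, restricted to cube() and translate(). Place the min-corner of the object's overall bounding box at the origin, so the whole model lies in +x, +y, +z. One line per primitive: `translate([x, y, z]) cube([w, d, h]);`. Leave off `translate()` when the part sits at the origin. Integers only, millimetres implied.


cube([108, 108, 1630]);
translate([2264, 0, 0]) cube([108, 108, 1630]);
translate([108, 0, 185]) cube([2156, 108, 79]);
translate([108, 0, 1280]) cube([2156, 108, 79]);
translate([203, 108, 104]) cube([63, 23, 1479]);
translate([361, 108, 104]) cube([63, 23, 1479]);
translate([519, 108, 104]) cube([63, 23, 1479]);
translate([677, 108, 104]) cube([63, 23, 1479]);
translate([835, 108, 104]) cube([63, 23, 1479]);
translate([993, 108, 104]) cube([63, 23, 1479]);
translate([1151, 108, 104]) cube([63, 23, 1479]);
translate([1309, 108, 104]) cube([63, 23, 1479]);
translate([1467, 108, 104]) cube([63, 23, 1479]);
translate([1625, 108, 104]) cube([63, 23, 1479]);
translate([1783, 108, 104]) cube([63, 23, 1479]);
translate([1941, 108, 104]) cube([63, 23, 1479]);
translate([2099, 108, 104]) cube([63, 23, 1479]);


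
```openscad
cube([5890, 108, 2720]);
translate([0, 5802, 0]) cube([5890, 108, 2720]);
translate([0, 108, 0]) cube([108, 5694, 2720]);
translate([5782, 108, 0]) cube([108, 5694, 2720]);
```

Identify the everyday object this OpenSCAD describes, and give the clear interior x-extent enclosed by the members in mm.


A house (or room) frame. The interior width is 5674 mm.

Four 2720 mm walls enclosing a rectangle with no floor or roof — a room or house frame. Outside width is 5890 mm and wall thickness is 108 mm, so the interior width is 5890 − 2 × 108 = 5674 mm.


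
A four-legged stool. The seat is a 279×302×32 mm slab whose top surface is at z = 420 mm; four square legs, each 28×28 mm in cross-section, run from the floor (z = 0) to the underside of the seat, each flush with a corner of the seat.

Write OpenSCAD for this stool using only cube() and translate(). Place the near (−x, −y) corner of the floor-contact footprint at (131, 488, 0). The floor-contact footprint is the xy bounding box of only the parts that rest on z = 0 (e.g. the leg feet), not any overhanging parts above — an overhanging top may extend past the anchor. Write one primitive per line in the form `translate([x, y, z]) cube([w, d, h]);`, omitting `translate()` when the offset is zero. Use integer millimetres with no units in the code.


translate([131, 488, 388]) cube([279, 302, 32]);
translate([131, 488, 0]) cube([28, 28, 388]);
translate([382, 488, 0]) cube([28, 28, 388]);
translate([131, 762, 0]) cube([28, 28, 388]);
translate([382, 762, 0]) cube([28, 28, 388]);


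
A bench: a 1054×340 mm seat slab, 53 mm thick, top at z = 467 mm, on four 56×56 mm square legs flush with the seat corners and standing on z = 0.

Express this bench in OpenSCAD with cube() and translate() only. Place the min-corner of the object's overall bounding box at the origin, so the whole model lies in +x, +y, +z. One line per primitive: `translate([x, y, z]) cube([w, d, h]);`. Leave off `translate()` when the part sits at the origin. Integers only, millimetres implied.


translate([0, 0, 414]) cube([1054, 340, 53]);
cube([56, 56, 414]);
translate([0, 284, 0]) cube([56, 56, 414]);
translate([998, 0, 0]) cube([56, 56, 414]);
translate([998, 284, 0]) cube([56, 56, 414]);


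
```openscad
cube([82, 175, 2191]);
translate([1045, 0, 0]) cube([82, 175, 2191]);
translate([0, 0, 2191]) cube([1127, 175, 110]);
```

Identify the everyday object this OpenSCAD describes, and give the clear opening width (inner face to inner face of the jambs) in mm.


A door frame. The clear opening width is 963 mm.

Two 2191 mm tall posts with a header on top — a door frame. The left jamb is 82 mm wide at x = 0; the right jamb starts at x = 1045. The clear opening is 1045 − 82 = 963 mm.


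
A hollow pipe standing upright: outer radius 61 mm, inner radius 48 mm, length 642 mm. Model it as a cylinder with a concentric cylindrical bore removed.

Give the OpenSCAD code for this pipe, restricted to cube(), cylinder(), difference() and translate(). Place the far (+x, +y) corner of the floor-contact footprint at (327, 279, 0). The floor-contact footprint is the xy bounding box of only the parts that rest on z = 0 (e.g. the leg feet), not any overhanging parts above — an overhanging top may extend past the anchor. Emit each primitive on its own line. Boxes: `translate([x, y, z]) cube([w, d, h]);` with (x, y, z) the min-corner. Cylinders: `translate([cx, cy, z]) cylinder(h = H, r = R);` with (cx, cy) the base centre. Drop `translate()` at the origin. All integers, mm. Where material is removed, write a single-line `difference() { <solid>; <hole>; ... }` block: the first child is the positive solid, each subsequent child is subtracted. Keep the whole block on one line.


difference() { translate([266, 218, 0]) cylinder(h = 642, r = 61); translate([266, 218, 0]) cylinder(h = 642, r = 48); }


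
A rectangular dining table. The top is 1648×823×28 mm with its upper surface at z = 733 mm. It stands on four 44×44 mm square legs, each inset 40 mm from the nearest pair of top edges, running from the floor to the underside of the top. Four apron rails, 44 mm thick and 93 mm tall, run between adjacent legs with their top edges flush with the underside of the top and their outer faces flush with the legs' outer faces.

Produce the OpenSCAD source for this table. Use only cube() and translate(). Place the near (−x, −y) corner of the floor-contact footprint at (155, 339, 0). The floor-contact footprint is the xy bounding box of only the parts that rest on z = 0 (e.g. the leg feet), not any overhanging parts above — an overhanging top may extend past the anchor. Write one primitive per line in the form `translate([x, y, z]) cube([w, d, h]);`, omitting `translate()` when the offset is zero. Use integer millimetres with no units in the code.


translate([115, 299, 705]) cube([1648, 823, 28]);
translate([155, 339, 0]) cube([44, 44, 705]);
translate([1679, 339, 0]) cube([44, 44, 705]);
translate([155, 1038, 0]) cube([44, 44, 705]);
translate([1679, 1038, 0]) cube([44, 44, 705]);
translate([199, 339, 612]) cube([1480, 44, 93]);
translate([199, 1038, 612]) cube([1480, 44, 93]);
translate([155, 383, 612]) cube([44, 655, 93]);
translate([1679, 383, 612]) cube([44, 655, 93]);


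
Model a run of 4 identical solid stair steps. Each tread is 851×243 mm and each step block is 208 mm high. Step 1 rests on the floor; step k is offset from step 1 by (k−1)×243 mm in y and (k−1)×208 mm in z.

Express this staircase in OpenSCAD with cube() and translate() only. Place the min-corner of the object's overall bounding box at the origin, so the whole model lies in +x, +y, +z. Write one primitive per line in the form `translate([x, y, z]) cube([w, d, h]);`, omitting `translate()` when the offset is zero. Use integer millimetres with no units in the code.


cube([851, 243, 208]);
translate([0, 243, 208]) cube([851, 243, 208]);
translate([0, 486, 416]) cube([851, 243, 208]);
translate([0, 729, 624]) cube([851, 243, 208]);


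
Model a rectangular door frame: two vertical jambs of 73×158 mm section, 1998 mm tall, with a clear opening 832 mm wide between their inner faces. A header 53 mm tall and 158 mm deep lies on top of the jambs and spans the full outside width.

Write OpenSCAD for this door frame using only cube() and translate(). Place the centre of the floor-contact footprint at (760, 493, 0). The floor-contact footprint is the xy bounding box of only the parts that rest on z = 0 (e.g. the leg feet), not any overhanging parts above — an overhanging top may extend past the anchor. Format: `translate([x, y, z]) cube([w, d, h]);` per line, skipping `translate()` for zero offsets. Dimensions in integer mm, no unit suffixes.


translate([271, 414, 0]) cube([73, 158, 1998]);
translate([1176, 414, 0]) cube([73, 158, 1998]);
translate([271, 414, 1998]) cube([978, 158, 53]);


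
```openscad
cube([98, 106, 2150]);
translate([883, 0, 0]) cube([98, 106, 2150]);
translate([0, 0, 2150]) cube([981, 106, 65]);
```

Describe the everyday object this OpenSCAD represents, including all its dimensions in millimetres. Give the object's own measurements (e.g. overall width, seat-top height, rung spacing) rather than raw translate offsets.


A door frame. The clear opening is 785 mm wide and 2150 mm high. Two 98 mm wide jambs, 106 mm deep, stand either side of the opening from the floor to the top of the opening. A 65 mm thick head sits across the top of both jambs, spanning the full outside width of the frame.


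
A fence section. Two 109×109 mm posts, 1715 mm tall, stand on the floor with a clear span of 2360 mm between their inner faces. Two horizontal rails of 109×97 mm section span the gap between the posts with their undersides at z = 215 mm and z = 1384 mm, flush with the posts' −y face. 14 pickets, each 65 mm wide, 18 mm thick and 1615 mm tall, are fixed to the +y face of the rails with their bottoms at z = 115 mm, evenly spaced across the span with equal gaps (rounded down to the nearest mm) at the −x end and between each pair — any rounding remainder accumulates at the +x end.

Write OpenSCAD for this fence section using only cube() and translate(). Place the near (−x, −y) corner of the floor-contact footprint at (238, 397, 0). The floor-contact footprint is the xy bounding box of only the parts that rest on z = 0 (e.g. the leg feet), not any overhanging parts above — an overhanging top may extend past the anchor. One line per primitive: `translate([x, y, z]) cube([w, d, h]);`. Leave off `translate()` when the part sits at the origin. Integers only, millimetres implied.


translate([238, 397, 0]) cube([109, 109, 1715]);
translate([2707, 397, 0]) cube([109, 109, 1715]);
translate([347, 397, 215]) cube([2360, 109, 97]);
translate([347, 397, 1384]) cube([2360, 109, 97]);
translate([443, 506, 115]) cube([65, 18, 1615]);
translate([604, 506, 115]) cube([65, 18, 1615]);
translate([765, 506, 115]) cube([65, 18, 1615]);
translate([926, 506, 115]) cube([65, 18, 1615]);
translate([1087, 506, 115]) cube([65, 18, 1615]);
translate([1248, 506, 115]) cube([65, 18, 1615]);
translate([1409, 506, 115]) cube([65, 18, 1615]);
translate([1570, 506, 115]) cube([65, 18, 1615]);
translate([1731, 506, 115]) cube([65, 18, 1615]);
translate([1892, 506, 115]) cube([65, 18, 1615]);
translate([2053, 506, 115]) cube([65, 18, 1615]);
translate([2214, 506, 115]) cube([65, 18, 1615]);
translate([2375, 506, 115]) cube([65, 18, 1615]);
translate([2536, 506, 115]) cube([65, 18, 1615]);


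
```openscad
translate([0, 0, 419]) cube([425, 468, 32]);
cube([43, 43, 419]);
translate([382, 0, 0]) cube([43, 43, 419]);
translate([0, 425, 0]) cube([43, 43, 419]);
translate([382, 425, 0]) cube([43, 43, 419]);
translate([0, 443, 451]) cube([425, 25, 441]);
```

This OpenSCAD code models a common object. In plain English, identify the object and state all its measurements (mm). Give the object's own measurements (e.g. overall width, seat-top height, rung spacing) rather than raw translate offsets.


A chair. The seat is a 425×468×32 mm slab with its top at z = 451 mm, on four 43×43 mm corner legs (flush with the seat edges, standing on z = 0). A flat backrest 25 mm thick, 441 mm tall, spans the full seat width and rises from the seat top along its +y edge, rear face flush with the rear of the seat.


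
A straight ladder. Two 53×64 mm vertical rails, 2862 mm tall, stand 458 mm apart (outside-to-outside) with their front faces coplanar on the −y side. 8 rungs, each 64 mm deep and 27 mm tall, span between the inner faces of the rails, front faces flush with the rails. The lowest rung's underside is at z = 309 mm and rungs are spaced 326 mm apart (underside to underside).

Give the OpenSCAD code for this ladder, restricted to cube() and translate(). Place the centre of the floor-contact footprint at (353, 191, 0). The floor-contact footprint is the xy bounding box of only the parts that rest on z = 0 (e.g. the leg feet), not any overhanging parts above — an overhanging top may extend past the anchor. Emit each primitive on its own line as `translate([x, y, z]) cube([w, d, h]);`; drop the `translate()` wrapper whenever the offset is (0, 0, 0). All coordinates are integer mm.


translate([124, 159, 0]) cube([53, 64, 2862]);
translate([529, 159, 0]) cube([53, 64, 2862]);
translate([177, 159, 309]) cube([352, 64, 27]);
translate([177, 159, 635]) cube([352, 64, 27]);
translate([177, 159, 961]) cube([352, 64, 27]);
translate([177, 159, 1287]) cube([352, 64, 27]);
translate([177, 159, 1613]) cube([352, 64, 27]);
translate([177, 159, 1939]) cube([352, 64, 27]);
translate([177, 159, 2265]) cube([352, 64, 27]);
translate([177, 159, 2591]) cube([352, 64, 27]);


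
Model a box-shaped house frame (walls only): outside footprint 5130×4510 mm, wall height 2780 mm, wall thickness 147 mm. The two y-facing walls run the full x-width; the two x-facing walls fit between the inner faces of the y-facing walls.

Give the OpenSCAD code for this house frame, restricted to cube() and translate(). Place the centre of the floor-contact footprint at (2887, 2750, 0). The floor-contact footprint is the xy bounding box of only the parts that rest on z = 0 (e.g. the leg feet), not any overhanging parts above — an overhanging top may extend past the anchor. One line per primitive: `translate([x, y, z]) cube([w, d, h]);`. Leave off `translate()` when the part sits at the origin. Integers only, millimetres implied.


translate([322, 495, 0]) cube([5130, 147, 2780]);
translate([322, 4858, 0]) cube([5130, 147, 2780]);
translate([322, 642, 0]) cube([147, 4216, 2780]);
translate([5305, 642, 0]) cube([147, 4216, 2780]);


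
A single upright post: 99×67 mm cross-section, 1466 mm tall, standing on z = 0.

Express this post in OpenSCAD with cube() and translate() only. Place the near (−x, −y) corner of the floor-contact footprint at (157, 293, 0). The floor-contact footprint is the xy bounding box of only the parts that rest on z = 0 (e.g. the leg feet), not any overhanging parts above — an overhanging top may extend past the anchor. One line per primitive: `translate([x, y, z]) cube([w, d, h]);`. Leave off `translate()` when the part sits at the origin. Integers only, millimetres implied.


translate([157, 293, 0]) cube([99, 67, 1466]);


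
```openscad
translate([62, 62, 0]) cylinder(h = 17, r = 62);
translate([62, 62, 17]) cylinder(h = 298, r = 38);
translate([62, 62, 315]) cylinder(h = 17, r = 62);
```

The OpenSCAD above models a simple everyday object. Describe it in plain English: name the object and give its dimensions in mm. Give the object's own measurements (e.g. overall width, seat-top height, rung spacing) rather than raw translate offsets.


A spool: two coaxial disc flanges of radius 62 mm and thickness 17 mm, joined by a core cylinder of radius 38 mm and height 298 mm. The lower flange rests on z = 0 and the three cylinders share a vertical axis.


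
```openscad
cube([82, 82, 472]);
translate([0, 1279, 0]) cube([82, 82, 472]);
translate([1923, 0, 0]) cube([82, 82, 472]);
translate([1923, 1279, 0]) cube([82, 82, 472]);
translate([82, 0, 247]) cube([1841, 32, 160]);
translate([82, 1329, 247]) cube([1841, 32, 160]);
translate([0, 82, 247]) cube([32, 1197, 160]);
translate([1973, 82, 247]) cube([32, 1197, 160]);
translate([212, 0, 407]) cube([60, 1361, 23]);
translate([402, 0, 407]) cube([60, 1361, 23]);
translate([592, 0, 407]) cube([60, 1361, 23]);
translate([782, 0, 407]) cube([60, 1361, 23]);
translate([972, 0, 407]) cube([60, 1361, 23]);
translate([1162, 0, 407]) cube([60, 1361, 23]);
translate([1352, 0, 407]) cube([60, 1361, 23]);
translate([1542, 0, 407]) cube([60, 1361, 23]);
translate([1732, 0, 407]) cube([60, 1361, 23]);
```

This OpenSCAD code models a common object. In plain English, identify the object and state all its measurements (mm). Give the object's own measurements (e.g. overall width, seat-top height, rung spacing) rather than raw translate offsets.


A bed frame 2005 mm long (x) by 1361 mm wide (y). Four 82×82 mm corner posts, 472 mm tall, at the corners of the footprint. Four rails of 32 mm thickness and 160 mm height run between adjacent posts with their undersides at z = 247 mm, their outer faces flush with the outside of the frame (the two x-running rails run between the posts' inner faces; the two y-running rails run between the posts' inner faces). 9 slats, each 60 mm wide (x) and 23 mm thick, lie across the top of the two x-running rails, running the full 1361 mm width of the frame in y; along x they sit between the end posts with a 130 mm gap after the −x posts and between neighbouring slats, leaving 131 mm before the +x posts.


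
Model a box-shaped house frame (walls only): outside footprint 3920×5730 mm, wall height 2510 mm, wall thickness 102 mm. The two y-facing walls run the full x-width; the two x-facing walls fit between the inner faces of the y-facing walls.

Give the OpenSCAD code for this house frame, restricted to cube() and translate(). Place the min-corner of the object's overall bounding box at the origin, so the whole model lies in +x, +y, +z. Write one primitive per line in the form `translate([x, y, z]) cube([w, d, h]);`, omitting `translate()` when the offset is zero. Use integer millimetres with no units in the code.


cube([3920, 102, 2510]);
translate([0, 5628, 0]) cube([3920, 102, 2510]);
translate([0, 102, 0]) cube([102, 5526, 2510]);
translate([3818, 102, 0]) cube([102, 5526, 2510]);


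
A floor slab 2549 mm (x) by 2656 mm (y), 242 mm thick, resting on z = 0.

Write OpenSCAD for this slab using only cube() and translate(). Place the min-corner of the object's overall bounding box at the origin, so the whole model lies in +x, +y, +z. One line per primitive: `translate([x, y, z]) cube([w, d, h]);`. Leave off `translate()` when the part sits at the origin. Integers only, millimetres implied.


cube([2549, 2656, 242]);


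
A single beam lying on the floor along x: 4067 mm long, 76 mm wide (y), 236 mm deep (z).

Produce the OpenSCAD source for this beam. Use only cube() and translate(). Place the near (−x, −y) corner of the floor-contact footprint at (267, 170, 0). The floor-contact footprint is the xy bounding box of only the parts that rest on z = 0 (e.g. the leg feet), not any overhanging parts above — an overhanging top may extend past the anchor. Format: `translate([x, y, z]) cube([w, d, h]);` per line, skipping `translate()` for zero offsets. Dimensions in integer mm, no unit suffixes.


translate([267, 170, 0]) cube([4067, 76, 236]);


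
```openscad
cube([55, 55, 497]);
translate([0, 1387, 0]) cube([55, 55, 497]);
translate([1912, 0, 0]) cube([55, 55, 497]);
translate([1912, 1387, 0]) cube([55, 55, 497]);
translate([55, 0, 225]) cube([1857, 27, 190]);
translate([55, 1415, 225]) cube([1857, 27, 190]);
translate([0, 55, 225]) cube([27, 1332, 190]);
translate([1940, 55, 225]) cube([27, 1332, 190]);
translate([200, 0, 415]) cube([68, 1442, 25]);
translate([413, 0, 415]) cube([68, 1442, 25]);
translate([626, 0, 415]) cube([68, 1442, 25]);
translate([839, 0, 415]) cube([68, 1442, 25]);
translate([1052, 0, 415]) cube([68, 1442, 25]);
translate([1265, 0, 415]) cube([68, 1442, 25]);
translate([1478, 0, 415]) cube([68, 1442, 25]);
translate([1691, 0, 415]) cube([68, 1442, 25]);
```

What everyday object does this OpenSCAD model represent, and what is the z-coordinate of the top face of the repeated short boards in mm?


A bed frame. The slat-top height is 440 mm.

Four posts, four rails, and a row of slats — a bed frame. Slats sit on the rails at z = 225 + 190 = 415; with slat thickness 25, the top is 440 mm.


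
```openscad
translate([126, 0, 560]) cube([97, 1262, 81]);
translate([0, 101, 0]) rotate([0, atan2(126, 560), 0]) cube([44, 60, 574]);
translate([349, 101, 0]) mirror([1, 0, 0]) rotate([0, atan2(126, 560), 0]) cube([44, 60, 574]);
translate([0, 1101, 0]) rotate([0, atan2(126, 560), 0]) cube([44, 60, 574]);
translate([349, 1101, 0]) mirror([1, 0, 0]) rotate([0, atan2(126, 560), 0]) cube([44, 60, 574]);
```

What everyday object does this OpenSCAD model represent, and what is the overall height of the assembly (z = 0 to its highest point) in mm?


A sawhorse. The overall height is 641 mm.

A beam across two mirrored pairs of raked legs — a sawhorse. The beam's underside is at z = 560 (matching the legs' vertical rise in atan2(126, 560)) and the beam is 81 mm tall, so its top is at 560 + 81 = 641 mm. The raked legs top out at the beam's underside, so that is the highest point.


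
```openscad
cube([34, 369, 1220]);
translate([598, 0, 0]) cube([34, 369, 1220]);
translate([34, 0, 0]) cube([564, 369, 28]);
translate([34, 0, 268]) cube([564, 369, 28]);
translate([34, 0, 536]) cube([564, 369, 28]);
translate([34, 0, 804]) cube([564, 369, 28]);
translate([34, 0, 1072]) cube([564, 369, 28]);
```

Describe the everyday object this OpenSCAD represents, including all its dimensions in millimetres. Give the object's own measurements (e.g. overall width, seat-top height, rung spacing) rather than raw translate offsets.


An open bookshelf. Two side panels, each 34 mm thick, 369 mm deep and 1220 mm tall, stand 632 mm apart (outside-to-outside). Between them sit 5 shelves, each 28 mm thick and 369 mm deep, spanning the full gap between the sides. The bottom shelf rests on the floor (its underside at z = 0) and the clear gap between one shelf's top and the next shelf's underside is 240 mm.


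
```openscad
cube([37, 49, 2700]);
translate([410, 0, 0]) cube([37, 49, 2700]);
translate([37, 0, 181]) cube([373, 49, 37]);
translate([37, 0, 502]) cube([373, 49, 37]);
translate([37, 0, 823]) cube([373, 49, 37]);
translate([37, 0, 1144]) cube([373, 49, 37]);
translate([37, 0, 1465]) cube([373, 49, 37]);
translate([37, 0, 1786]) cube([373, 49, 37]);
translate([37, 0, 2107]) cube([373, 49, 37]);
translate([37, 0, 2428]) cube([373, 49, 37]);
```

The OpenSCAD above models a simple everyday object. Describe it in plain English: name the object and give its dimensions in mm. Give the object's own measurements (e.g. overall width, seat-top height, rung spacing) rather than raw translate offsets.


A straight ladder. Two 37×49 mm vertical rails, 2700 mm tall, stand 447 mm apart (outside-to-outside) with their front faces coplanar on the −y side. 8 rungs, each 49 mm deep and 37 mm tall, span between the inner faces of the rails, front faces flush with the rails. The lowest rung's underside is at z = 181 mm and rungs are spaced 321 mm apart (underside to underside).


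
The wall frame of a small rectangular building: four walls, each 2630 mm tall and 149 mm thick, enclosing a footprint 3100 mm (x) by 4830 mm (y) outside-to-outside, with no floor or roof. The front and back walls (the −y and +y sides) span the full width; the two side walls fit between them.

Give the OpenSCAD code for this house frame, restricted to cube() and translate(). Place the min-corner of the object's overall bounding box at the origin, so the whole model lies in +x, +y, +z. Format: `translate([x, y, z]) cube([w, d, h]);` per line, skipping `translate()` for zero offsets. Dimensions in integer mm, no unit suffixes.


cube([3100, 149, 2630]);
translate([0, 4681, 0]) cube([3100, 149, 2630]);
translate([0, 149, 0]) cube([149, 4532, 2630]);
translate([2951, 149, 0]) cube([149, 4532, 2630]);


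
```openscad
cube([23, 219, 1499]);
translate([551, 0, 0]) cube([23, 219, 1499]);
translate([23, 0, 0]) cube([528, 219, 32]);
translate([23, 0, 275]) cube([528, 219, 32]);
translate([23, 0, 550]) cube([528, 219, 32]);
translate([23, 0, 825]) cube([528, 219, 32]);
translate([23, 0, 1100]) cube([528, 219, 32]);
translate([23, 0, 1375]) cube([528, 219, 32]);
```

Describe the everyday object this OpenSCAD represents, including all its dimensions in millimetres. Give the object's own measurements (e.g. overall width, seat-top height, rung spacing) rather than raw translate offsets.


An open bookshelf. Two side panels, each 23 mm thick, 219 mm deep and 1499 mm tall, stand 574 mm apart (outside-to-outside). Between them sit 6 shelves, each 32 mm thick and 219 mm deep, spanning the full gap between the sides. The bottom shelf rests on the floor (its underside at z = 0) and the clear gap between one shelf's top and the next shelf's underside is 243 mm.


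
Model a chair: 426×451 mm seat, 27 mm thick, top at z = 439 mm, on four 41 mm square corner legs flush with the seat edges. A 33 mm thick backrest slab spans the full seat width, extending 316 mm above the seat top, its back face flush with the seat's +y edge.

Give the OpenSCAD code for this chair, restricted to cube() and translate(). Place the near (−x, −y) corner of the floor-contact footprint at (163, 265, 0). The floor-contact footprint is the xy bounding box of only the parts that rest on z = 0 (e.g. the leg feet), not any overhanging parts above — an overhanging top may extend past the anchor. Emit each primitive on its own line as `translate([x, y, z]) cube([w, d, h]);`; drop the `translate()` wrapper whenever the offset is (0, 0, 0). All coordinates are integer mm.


translate([163, 265, 412]) cube([426, 451, 27]);
translate([163, 265, 0]) cube([41, 41, 412]);
translate([548, 265, 0]) cube([41, 41, 412]);
translate([163, 675, 0]) cube([41, 41, 412]);
translate([548, 675, 0]) cube([41, 41, 412]);
translate([163, 683, 439]) cube([426, 33, 316]);


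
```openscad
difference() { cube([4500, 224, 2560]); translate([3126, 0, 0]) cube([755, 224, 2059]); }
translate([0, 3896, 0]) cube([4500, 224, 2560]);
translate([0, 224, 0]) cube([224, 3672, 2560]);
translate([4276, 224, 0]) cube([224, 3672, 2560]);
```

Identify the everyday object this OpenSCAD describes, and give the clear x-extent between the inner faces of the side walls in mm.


A single room. The interior width is 4052 mm.

Four walls enclosing a rectangle with a door in the front wall — a room. Outside width 4500 minus two 224 mm walls gives 4052 mm.


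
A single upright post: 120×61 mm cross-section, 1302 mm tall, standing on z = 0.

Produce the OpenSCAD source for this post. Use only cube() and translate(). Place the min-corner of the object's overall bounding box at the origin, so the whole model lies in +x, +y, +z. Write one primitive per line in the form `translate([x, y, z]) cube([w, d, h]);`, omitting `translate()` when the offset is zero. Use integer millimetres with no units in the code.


cube([120, 61, 1302]);


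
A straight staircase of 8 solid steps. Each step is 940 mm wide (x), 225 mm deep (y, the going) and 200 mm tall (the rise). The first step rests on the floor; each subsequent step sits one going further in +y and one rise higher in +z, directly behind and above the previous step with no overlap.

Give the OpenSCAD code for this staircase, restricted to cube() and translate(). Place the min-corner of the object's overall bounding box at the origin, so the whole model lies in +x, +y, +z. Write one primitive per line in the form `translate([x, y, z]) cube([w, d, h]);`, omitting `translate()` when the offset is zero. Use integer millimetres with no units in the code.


cube([940, 225, 200]);
translate([0, 225, 200]) cube([940, 225, 200]);
translate([0, 450, 400]) cube([940, 225, 200]);
translate([0, 675, 600]) cube([940, 225, 200]);
translate([0, 900, 800]) cube([940, 225, 200]);
translate([0, 1125, 1000]) cube([940, 225, 200]);
translate([0, 1350, 1200]) cube([940, 225, 200]);
translate([0, 1575, 1400]) cube([940, 225, 200]);


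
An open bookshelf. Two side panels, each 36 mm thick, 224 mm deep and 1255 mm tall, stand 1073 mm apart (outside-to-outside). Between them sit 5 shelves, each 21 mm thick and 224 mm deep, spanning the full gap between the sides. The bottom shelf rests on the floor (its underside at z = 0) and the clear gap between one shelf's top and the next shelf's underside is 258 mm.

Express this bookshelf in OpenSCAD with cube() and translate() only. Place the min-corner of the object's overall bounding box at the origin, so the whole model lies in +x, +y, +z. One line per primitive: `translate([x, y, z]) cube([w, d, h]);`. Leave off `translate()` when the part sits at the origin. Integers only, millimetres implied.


cube([36, 224, 1255]);
translate([1037, 0, 0]) cube([36, 224, 1255]);
translate([36, 0, 0]) cube([1001, 224, 21]);
translate([36, 0, 279]) cube([1001, 224, 21]);
translate([36, 0, 558]) cube([1001, 224, 21]);
translate([36, 0, 837]) cube([1001, 224, 21]);
translate([36, 0, 1116]) cube([1001, 224, 21]);


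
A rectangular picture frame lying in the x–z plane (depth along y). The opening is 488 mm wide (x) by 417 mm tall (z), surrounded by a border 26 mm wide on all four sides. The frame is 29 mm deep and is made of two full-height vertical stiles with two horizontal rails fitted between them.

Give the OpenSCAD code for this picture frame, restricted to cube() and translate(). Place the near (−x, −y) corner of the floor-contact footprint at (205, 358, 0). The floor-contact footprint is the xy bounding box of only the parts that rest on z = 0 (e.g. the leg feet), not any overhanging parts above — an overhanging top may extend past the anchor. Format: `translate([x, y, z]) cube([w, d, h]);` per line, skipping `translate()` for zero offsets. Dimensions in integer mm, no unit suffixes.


translate([205, 358, 0]) cube([26, 29, 469]);
translate([719, 358, 0]) cube([26, 29, 469]);
translate([231, 358, 0]) cube([488, 29, 26]);
translate([231, 358, 443]) cube([488, 29, 26]);
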